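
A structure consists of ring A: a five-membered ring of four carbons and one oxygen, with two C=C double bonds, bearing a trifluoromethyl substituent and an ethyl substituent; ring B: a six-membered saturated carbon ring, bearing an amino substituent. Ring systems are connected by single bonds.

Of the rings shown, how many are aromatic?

Ring A is planar and fully conjugated; 2 ring double bonds (4 π electrons) plus a heteroatom lone pair (2) give 6 π electrons. 6 = 4(1)+2, so ring A is aromatic (furan).
Ring B has only sp³ atoms, so it is not fully conjugated — not aromatic (cyclohexane).
Aromatic: A. Total: 1.

1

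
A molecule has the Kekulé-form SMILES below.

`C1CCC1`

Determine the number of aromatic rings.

0

The SMILES encodes a four-membered saturated carbon ring.
The 4-membered ring has only sp³ atoms, so it is not fully conjugated — not aromatic (cyclobutane).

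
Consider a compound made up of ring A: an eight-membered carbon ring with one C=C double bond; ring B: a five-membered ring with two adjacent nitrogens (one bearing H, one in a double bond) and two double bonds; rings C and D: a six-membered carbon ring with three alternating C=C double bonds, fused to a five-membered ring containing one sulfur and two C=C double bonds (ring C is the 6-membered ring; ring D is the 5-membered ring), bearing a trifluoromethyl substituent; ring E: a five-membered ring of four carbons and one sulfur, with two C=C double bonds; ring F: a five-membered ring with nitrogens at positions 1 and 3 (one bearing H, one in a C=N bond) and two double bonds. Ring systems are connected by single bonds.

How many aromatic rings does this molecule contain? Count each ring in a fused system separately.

5

Ring A has six sp³ carbons, so it is not fully conjugated — not aromatic (cyclooctene).
Ring B is planar and fully conjugated; 2 ring double bonds (4 π electrons) plus a heteroatom lone pair (2) give 6 π electrons. Since 6 = 4n+2 (n=1), ring B is aromatic (pyrazole).
Rings C and D form a fused bicyclic system (with one sulfur) with 9 sp² atoms and 10 π electrons from ring double bonds plus a heteroatom lone pair. 10 = 4(2)+2, so the system is aromatic and both rings count as aromatic (benzothiophene).
Ring E is fully conjugated (every ring atom contributes a p orbital); 2 ring double bonds (4 π electrons) plus a heteroatom lone pair (2) give 6 π electrons. 6 = 4(1)+2, so ring E is aromatic (thiophene).
Ring F is fully conjugated (every ring atom contributes a p orbital); 2 ring double bonds (4 π electrons) plus a heteroatom lone pair (2) give 6 π electrons. 6 = 4(1)+2, so ring F is aromatic (imidazole).
Aromatic: B, C, D, E, F. Total: 5.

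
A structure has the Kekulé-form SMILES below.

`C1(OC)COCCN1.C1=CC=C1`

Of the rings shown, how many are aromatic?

0

The SMILES encodes a six-membered saturated ring with an oxygen and an N–H nitrogen at positions 1 and 4; a four-membered carbon ring with two alternating C=C double bonds.
The 6-membered ring with one oxygen and one N–H (1,4) has only sp³ atoms, so it is not fully conjugated — not aromatic (morpholine).
The 4-membered ring has only sp² ring atoms; a planar conformation would have a fully conjugated π system of 4 electrons. But 4 = 4(1), which is 4n not 4n+2, so it is not aromatic (cyclobutadiene) — cyclobutadiene is antiaromatic and distorts to a rectangle.
None of the rings are aromatic. Total: 0.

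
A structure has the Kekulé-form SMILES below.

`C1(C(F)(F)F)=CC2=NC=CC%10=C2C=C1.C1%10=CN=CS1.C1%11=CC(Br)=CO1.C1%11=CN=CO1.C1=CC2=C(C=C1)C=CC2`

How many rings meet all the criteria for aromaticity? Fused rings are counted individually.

6

The SMILES encodes two fused six-membered rings, each with three alternating double bonds; one ring is all carbon and the other has one ring nitrogen; a five-membered ring with a sulfur at position 1 and a nitrogen at position 3 (in a C=N bond), with two double bonds; a five-membered ring of four carbons and one oxygen, with two C=C double bonds; a five-membered ring with an oxygen at position 1 and a nitrogen at position 3 (in a C=N bond), with two double bonds; a six-membered carbon ring with three alternating C=C double bonds, fused to a five-membered carbon ring containing one C=C double bond and one sp³ carbon.
The fused 6/6-membered bicyclic (with one nitrogen) is a single π system with 10 sp² atoms and 10 π electrons from ring double bonds. 10 = 4(2)+2, so the system is aromatic and both rings count as aromatic (quinoline).
The 5-membered ring with one sulfur and one =N– is planar and fully conjugated; 2 ring double bonds (4 π electrons) plus a heteroatom lone pair (2) give 6 π electrons. Since 6 = 4n+2 (n=1), it is aromatic (thiazole).
The 5-membered ring with one oxygen has a continuous p-orbital overlap around the ring; 2 ring double bonds (4 π electrons) plus a heteroatom lone pair (2) give 6 π electrons. 6 = 4(1)+2, so it is aromatic (furan).
The 5-membered ring with one oxygen and one =N– is fully conjugated (every ring atom contributes a p orbital); 2 ring double bonds (4 π electrons) plus a heteroatom lone pair (2) give 6 π electrons. That satisfies 4n+2 with n=1, so it is aromatic (oxazole).
The 6-membered ring is planar and fully conjugated; 3 ring double bonds give 6 π electrons. That satisfies 4n+2 with n=1, so it is aromatic (benzene ring).
The 5-membered ring has one sp³ carbon, so it is not fully conjugated — not aromatic (cyclopentene ring).
6 of the 7 rings are aromatic. Total: 6.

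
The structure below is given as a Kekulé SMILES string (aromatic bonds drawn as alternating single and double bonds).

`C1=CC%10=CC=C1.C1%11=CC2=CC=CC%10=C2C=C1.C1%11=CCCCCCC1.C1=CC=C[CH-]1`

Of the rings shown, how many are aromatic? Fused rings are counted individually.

4

The SMILES encodes a six-membered carbon ring with three alternating C=C double bonds; two fused six-membered carbon rings, each with three alternating C=C double bonds; an eight-membered carbon ring with one C=C double bond; a five-membered all-carbon ring bearing a negative charge on one carbon, with two C=C double bonds.
The 6-membered ring is fully conjugated (every ring atom contributes a p orbital); 3 ring double bonds give 6 π electrons. That satisfies 4n+2 with n=1, so it is aromatic (benzene).
The fused 6/6-membered bicyclic is a single π system with 10 sp² atoms and 10 π electrons from ring double bonds. 10 = 4(2)+2, so the system is aromatic and both rings count as aromatic (naphthalene).
The 8-membered ring has six sp³ carbons, so it is not fully conjugated — not aromatic (cyclooctene).
The 5-membered ring is planar and fully conjugated; 2 ring double bonds (4 π electrons) plus the carbanion lone pair (2) give 6 π electrons. 6 = 4(1)+2, so it is aromatic (cyclopentadienyl anion).
4 of the 5 rings are aromatic. Total: 4.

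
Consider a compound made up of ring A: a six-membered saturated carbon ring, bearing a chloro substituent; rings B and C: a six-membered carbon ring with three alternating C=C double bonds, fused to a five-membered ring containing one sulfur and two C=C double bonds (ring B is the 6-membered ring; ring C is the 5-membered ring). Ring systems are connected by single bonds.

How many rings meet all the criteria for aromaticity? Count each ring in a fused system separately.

Ring A has only sp³ atoms, so it is not fully conjugated — not aromatic (cyclohexane).
Rings B and C form a fused bicyclic system (with one sulfur) with 9 sp² atoms and 10 π electrons from ring double bonds plus a heteroatom lone pair. 10 = 4(2)+2, so the system is aromatic and both rings count as aromatic (benzothiophene).
Aromatic: B, C. Total: 2.

2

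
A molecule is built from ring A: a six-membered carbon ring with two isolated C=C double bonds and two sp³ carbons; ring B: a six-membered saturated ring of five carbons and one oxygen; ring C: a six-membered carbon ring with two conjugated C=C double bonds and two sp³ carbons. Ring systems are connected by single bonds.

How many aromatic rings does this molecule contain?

Ring A has two sp³ carbons, so it is not fully conjugated — not aromatic (1,4-cyclohexadiene).
Ring B has only sp³ atoms, so it is not fully conjugated — not aromatic (tetrahydropyran).
Ring C has two sp³ carbons, so it is not fully conjugated — not aromatic (1,3-cyclohexadiene).
No ring is aromatic. Total: 0.

0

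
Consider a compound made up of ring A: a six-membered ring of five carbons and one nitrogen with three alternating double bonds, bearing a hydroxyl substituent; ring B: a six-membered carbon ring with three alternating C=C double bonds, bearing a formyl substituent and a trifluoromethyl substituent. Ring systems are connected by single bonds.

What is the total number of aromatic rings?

2

Ring A is planar and fully conjugated; 3 ring double bonds give 6 π electrons. That satisfies 4n+2 with n=1, so ring A is aromatic (pyridine).
Ring B has a continuous p-orbital overlap around the ring; 3 ring double bonds give 6 π electrons. 6 = 4(1)+2, so ring B is aromatic (benzene).
Aromatic: A, B. Total: 2.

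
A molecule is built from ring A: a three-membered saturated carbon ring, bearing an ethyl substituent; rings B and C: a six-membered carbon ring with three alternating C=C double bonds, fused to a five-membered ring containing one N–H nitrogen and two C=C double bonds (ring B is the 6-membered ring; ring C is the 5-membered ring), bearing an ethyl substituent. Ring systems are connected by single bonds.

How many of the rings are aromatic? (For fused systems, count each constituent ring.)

Ring A has only sp³ atoms, so it is not fully conjugated — not aromatic (cyclopropane).
Rings B and C form a fused bicyclic system (with one N–H) with 9 sp² atoms and 10 π electrons from ring double bonds plus a heteroatom lone pair. 10 = 4(2)+2, so the system is aromatic and both rings count as aromatic (indole).
Aromatic: B, C. Total: 2.

2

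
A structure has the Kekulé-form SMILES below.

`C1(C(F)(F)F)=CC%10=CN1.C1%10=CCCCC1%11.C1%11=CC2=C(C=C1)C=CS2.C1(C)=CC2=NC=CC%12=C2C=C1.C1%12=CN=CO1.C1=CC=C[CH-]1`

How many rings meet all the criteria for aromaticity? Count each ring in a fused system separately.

7

The SMILES encodes a five-membered ring of four carbons and one nitrogen bearing a hydrogen, with two C=C double bonds; a six-membered carbon ring with one C=C double bond; a six-membered carbon ring with three alternating C=C double bonds, fused to a five-membered ring containing one sulfur and two C=C double bonds; two fused six-membered rings, each with three alternating double bonds; one ring is all carbon and the other has one ring nitrogen; a five-membered ring with an oxygen at position 1 and a nitrogen at position 3 (in a C=N bond), with two double bonds; a five-membered all-carbon ring bearing a negative charge on one carbon, with two C=C double bonds.
The 5-membered ring with one N–H is fully conjugated (every ring atom contributes a p orbital); 2 ring double bonds (4 π electrons) plus a heteroatom lone pair (2) give 6 π electrons. That satisfies 4n+2 with n=1, so it is aromatic (pyrrole).
The 6-membered ring has four sp³ carbons, so it is not fully conjugated — not aromatic (cyclohexene).
The fused 6/5-membered bicyclic (with one sulfur) is a single π system with 9 sp² atoms and 10 π electrons from ring double bonds plus a heteroatom lone pair. 10 = 4(2)+2, so the system is aromatic and both rings count as aromatic (benzothiophene).
The fused 6/6-membered bicyclic (with one nitrogen) is a single π system with 10 sp² atoms and 10 π electrons from ring double bonds. 10 = 4(2)+2, so the system is aromatic and both rings count as aromatic (quinoline).
The 5-membered ring with one oxygen and one =N– is planar and fully conjugated; 2 ring double bonds (4 π electrons) plus a heteroatom lone pair (2) give 6 π electrons. 6 = 4(1)+2, so it is aromatic (oxazole).
The 5-membered ring has a continuous p-orbital overlap around the ring; 2 ring double bonds (4 π electrons) plus the carbanion lone pair (2) give 6 π electrons. 6 = 4(1)+2, so it is aromatic (cyclopentadienyl anion).
7 of the 8 rings are aromatic. Total: 7.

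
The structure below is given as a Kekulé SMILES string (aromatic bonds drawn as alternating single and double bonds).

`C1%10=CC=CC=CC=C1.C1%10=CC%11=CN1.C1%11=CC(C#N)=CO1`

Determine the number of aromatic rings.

2

The SMILES encodes an eight-membered carbon ring with four alternating C=C double bonds; a five-membered ring of four carbons and one nitrogen bearing a hydrogen, with two C=C double bonds; a five-membered ring of four carbons and one oxygen, with two C=C double bonds.
The 8-membered ring has only sp² ring atoms; a planar conformation would have a fully conjugated π system of 8 electrons. But 8 = 4(2), which is 4n not 4n+2, so it is not aromatic (cyclooctatetraene) — cyclooctatetraene distorts into a non-planar tub to avoid antiaromaticity.
The 5-membered ring with one N–H is planar and fully conjugated; 2 ring double bonds (4 π electrons) plus a heteroatom lone pair (2) give 6 π electrons. 6 = 4(1)+2, so it is aromatic (pyrrole).
The 5-membered ring with one oxygen is planar and fully conjugated; 2 ring double bonds (4 π electrons) plus a heteroatom lone pair (2) give 6 π electrons. 6 = 4(1)+2, so it is aromatic (furan).
2 of the 3 rings are aromatic. Total: 2.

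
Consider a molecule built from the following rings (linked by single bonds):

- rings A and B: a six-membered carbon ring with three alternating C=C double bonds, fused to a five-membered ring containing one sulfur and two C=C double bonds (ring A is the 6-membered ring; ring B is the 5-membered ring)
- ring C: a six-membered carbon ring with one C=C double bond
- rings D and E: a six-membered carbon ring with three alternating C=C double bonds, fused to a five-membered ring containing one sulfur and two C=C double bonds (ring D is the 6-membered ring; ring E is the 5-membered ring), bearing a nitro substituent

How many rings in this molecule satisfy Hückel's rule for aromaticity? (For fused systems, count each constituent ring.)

4

Rings A and B form a fused bicyclic system (with one sulfur) with 9 sp² atoms and 10 π electrons from ring double bonds plus a heteroatom lone pair. 10 = 4(2)+2, so the system is aromatic and both rings count as aromatic (benzothiophene).
Ring C has four sp³ carbons, so it is not fully conjugated — not aromatic (cyclohexene).
Rings D and E form a fused bicyclic system (with one sulfur) with 9 sp² atoms and 10 π electrons from ring double bonds plus a heteroatom lone pair. 10 = 4(2)+2, so the system is aromatic and both rings count as aromatic (benzothiophene).
Aromatic: A, B, D, E. Total: 4.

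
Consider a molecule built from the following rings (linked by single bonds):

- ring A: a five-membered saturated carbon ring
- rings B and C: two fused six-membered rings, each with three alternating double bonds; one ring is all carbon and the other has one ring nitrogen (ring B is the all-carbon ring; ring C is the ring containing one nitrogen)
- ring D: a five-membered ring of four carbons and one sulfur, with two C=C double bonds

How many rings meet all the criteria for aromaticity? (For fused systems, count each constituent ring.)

Ring A has only sp³ atoms, so it is not fully conjugated — not aromatic (cyclopentane).
Rings B and C form a fused bicyclic system (with one nitrogen) with 10 sp² atoms and 10 π electrons from ring double bonds. 10 = 4(2)+2, so the system is aromatic and both rings count as aromatic (quinoline).
Ring D is fully conjugated (every ring atom contributes a p orbital); 2 ring double bonds (4 π electrons) plus a heteroatom lone pair (2) give 6 π electrons. Since 6 = 4n+2 (n=1), ring D is aromatic (thiophene).
Aromatic: B, C, D. Total: 3.

3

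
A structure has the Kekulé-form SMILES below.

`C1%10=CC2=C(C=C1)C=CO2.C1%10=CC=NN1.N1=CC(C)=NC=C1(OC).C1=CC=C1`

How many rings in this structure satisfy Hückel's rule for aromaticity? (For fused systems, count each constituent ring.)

4

The SMILES encodes a six-membered carbon ring with three alternating C=C double bonds, fused to a five-membered ring containing one oxygen and two C=C double bonds; a five-membered ring with two adjacent nitrogens (one bearing H, one in a double bond) and two double bonds; a six-membered ring with nitrogens at positions 1 and 4 and three alternating double bonds; a four-membered carbon ring with two alternating C=C double bonds.
The fused 6/5-membered bicyclic (with one oxygen) is a single π system with 9 sp² atoms and 10 π electrons from ring double bonds plus a heteroatom lone pair. 10 = 4(2)+2, so the system is aromatic and both rings count as aromatic (benzofuran).
The 5-membered ring with two adjacent nitrogens (one N–H, one =N–) is planar and fully conjugated; 2 ring double bonds (4 π electrons) plus a heteroatom lone pair (2) give 6 π electrons. That satisfies 4n+2 with n=1, so it is aromatic (pyrazole).
The 6-membered ring with two nitrogens (1,4) is planar and fully conjugated; 3 ring double bonds give 6 π electrons. That satisfies 4n+2 with n=1, so it is aromatic (pyrazine).
The 4-membered ring has only sp² ring atoms; a planar conformation would have a fully conjugated π system of 4 electrons. But 4 = 4(1), which is 4n not 4n+2, so it is not aromatic (cyclobutadiene) — cyclobutadiene is antiaromatic and distorts to a rectangle.
4 of the 5 rings are aromatic. Total: 4.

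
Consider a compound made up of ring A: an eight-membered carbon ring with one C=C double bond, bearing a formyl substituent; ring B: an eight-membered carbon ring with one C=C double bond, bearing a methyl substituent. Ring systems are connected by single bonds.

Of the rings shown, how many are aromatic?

0

Ring A has six sp³ carbons, so it is not fully conjugated — not aromatic (cyclooctene).
Ring B has six sp³ carbons, so it is not fully conjugated — not aromatic (cyclooctene).
No ring is aromatic. Total: 0.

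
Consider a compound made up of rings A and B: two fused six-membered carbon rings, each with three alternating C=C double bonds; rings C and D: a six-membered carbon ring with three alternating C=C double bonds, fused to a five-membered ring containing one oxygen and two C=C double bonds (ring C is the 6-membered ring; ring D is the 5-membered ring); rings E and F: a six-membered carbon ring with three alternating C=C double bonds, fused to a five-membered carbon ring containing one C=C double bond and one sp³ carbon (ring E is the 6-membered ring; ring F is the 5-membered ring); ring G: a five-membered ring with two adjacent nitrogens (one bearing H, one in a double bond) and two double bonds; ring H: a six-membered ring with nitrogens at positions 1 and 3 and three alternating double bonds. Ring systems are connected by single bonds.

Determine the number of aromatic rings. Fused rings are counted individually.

Rings A and B form a fused bicyclic system with 10 sp² atoms and 10 π electrons from ring double bonds. 10 = 4(2)+2, so the system is aromatic and both rings count as aromatic (naphthalene).
Rings C and D form a fused bicyclic system (with one oxygen) with 9 sp² atoms and 10 π electrons from ring double bonds plus a heteroatom lone pair. 10 = 4(2)+2, so the system is aromatic and both rings count as aromatic (benzofuran).
Ring E has a continuous p-orbital overlap around the ring; 3 ring double bonds give 6 π electrons. Since 6 = 4n+2 (n=1), ring E is aromatic (benzene ring).
Ring F has one sp³ carbon, so it is not fully conjugated — not aromatic (cyclopentene ring).
Ring G is planar and fully conjugated; 2 ring double bonds (4 π electrons) plus a heteroatom lone pair (2) give 6 π electrons. That satisfies 4n+2 with n=1, so ring G is aromatic (pyrazole).
Ring H is fully conjugated (every ring atom contributes a p orbital); 3 ring double bonds give 6 π electrons. That satisfies 4n+2 with n=1, so ring H is aromatic (pyrimidine).
Aromatic: A, B, C, D, E, G, H. Total: 7.

7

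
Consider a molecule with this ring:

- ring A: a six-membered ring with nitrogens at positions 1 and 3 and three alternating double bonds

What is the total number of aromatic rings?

Ring A has a continuous p-orbital overlap around the ring; 3 ring double bonds give 6 π electrons. 6 = 4(1)+2, so ring A is aromatic (pyrimidine).

1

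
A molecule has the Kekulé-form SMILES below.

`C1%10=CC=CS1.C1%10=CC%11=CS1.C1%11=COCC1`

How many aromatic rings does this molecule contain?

2

The SMILES encodes a five-membered ring of four carbons and one sulfur, with two C=C double bonds; a five-membered ring of four carbons and one sulfur, with two C=C double bonds; a five-membered ring of four carbons and one oxygen, with one C=C double bond and two sp³ carbons.
The 5-membered ring with one sulfur is fully conjugated (every ring atom contributes a p orbital); 2 ring double bonds (4 π electrons) plus a heteroatom lone pair (2) give 6 π electrons. Since 6 = 4n+2 (n=1), it is aromatic (thiophene).
The second 5-membered ring with one sulfur is fully conjugated (every ring atom contributes a p orbital); 2 ring double bonds (4 π electrons) plus a heteroatom lone pair (2) give 6 π electrons. That satisfies 4n+2 with n=1, so it is aromatic (thiophene).
The 5-membered ring with one oxygen has two sp³ carbons, so it is not fully conjugated — not aromatic (2,3-dihydrofuran).
2 of the 3 rings are aromatic. Total: 2.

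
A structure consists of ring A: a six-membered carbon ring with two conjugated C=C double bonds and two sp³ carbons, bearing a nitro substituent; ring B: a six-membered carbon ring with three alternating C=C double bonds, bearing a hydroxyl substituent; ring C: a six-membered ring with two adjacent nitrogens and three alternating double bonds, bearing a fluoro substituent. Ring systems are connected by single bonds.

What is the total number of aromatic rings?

2

Ring A has two sp³ carbons, so it is not fully conjugated — not aromatic (1,3-cyclohexadiene).
Ring B is fully conjugated (every ring atom contributes a p orbital); 3 ring double bonds give 6 π electrons. Since 6 = 4n+2 (n=1), ring B is aromatic (benzene).
Ring C is fully conjugated (every ring atom contributes a p orbital); 3 ring double bonds give 6 π electrons. That satisfies 4n+2 with n=1, so ring C is aromatic (pyridazine).
Aromatic: B, C. Total: 2.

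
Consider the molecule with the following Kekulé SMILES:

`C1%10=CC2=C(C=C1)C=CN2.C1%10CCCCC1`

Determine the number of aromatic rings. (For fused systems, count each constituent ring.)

The SMILES encodes a six-membered carbon ring with three alternating C=C double bonds, fused to a five-membered ring containing one N–H nitrogen and two C=C double bonds; a six-membered saturated carbon ring.
The fused 6/5-membered bicyclic (with one N–H) is a single π system with 9 sp² atoms and 10 π electrons from ring double bonds plus a heteroatom lone pair. 10 = 4(2)+2, so the system is aromatic and both rings count as aromatic (indole).
The 6-membered ring has only sp³ atoms, so it is not fully conjugated — not aromatic (cyclohexane).
2 of the 3 rings are aromatic. Total: 2.

2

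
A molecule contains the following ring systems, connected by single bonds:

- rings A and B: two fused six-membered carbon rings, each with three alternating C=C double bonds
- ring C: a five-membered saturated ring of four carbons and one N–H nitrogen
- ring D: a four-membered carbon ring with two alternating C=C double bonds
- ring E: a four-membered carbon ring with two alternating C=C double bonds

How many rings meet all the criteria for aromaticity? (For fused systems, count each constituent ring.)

2

Rings A and B form a fused bicyclic system with 10 sp² atoms and 10 π electrons from ring double bonds. 10 = 4(2)+2, so the system is aromatic and both rings count as aromatic (naphthalene).
Ring C has only sp³ atoms, so it is not fully conjugated — not aromatic (pyrrolidine).
Ring D has only sp² ring atoms; a planar conformation would have a fully conjugated π system of 4 electrons. But 4 = 4(1), which is 4n not 4n+2, so ring D is not aromatic (cyclobutadiene) — cyclobutadiene is antiaromatic and distorts to a rectangle.
Ring E has only sp² ring atoms; a planar conformation would have a fully conjugated π system of 4 electrons. But 4 = 4(1), which is 4n not 4n+2, so ring E is not aromatic (cyclobutadiene) — cyclobutadiene is antiaromatic and distorts to a rectangle.
Aromatic: A, B. Total: 2.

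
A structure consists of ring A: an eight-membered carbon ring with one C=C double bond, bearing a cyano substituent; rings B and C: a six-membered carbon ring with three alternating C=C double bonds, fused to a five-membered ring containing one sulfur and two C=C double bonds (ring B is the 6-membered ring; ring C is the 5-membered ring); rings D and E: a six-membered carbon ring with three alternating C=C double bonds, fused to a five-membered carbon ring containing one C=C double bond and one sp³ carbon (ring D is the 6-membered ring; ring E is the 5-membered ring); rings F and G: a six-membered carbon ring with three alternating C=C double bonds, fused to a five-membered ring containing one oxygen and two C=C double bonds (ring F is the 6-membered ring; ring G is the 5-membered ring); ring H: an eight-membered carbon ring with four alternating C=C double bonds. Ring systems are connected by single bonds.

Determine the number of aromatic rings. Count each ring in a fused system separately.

Ring A has six sp³ carbons, so it is not fully conjugated — not aromatic (cyclooctene).
Rings B and C form a fused bicyclic system (with one sulfur) with 9 sp² atoms and 10 π electrons from ring double bonds plus a heteroatom lone pair. 10 = 4(2)+2, so the system is aromatic and both rings count as aromatic (benzothiophene).
Ring D is fully conjugated (every ring atom contributes a p orbital); 3 ring double bonds give 6 π electrons. That satisfies 4n+2 with n=1, so ring D is aromatic (benzene ring).
Ring E has one sp³ carbon, so it is not fully conjugated — not aromatic (cyclopentene ring).
Rings F and G form a fused bicyclic system (with one oxygen) with 9 sp² atoms and 10 π electrons from ring double bonds plus a heteroatom lone pair. 10 = 4(2)+2, so the system is aromatic and both rings count as aromatic (benzofuran).
Ring H has only sp² ring atoms; a planar conformation would have a fully conjugated π system of 8 electrons. But 8 = 4(2), which is 4n not 4n+2, so ring H is not aromatic (cyclooctatetraene) — cyclooctatetraene distorts into a non-planar tub to avoid antiaromaticity.
Aromatic: B, C, D, F, G. Total: 5.

5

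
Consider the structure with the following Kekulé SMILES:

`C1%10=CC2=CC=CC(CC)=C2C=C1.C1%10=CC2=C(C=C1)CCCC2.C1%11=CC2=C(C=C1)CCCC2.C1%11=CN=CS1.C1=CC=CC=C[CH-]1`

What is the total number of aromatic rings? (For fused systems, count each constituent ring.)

The SMILES encodes two fused six-membered carbon rings, each with three alternating C=C double bonds; a six-membered carbon ring with three alternating C=C double bonds, fused to a saturated six-membered carbon ring; a six-membered carbon ring with three alternating C=C double bonds, fused to a saturated six-membered carbon ring; a five-membered ring with a sulfur at position 1 and a nitrogen at position 3 (in a C=N bond), with two double bonds; a seven-membered all-carbon ring bearing a negative charge on one carbon, with three C=C double bonds.
The fused 6/6-membered bicyclic is a single π system with 10 sp² atoms and 10 π electrons from ring double bonds. 10 = 4(2)+2, so the system is aromatic and both rings count as aromatic (naphthalene).
The 6-membered ring is planar and fully conjugated; 3 ring double bonds give 6 π electrons. That satisfies 4n+2 with n=1, so it is aromatic (benzene ring).
The second 6-membered ring has four sp³ carbons, so it is not fully conjugated — not aromatic (cyclohexane ring).
The third 6-membered ring is fully conjugated (every ring atom contributes a p orbital); 3 ring double bonds give 6 π electrons. That satisfies 4n+2 with n=1, so it is aromatic (benzene ring).
The fourth 6-membered ring has four sp³ carbons, so it is not fully conjugated — not aromatic (cyclohexane ring).
The 5-membered ring with one sulfur and one =N– is planar and fully conjugated; 2 ring double bonds (4 π electrons) plus a heteroatom lone pair (2) give 6 π electrons. 6 = 4(1)+2, so it is aromatic (thiazole).
The 7-membered ring has only sp² ring atoms; a planar conformation would have a fully conjugated π system of 8 electrons. But 8 = 4(2), which is 4n not 4n+2, so it is not aromatic (cycloheptatrienyl anion).
5 of the 8 rings are aromatic. Total: 5.

5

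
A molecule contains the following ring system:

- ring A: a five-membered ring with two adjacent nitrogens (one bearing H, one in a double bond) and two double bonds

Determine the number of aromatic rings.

Ring A is fully conjugated (every ring atom contributes a p orbital); 2 ring double bonds (4 π electrons) plus a heteroatom lone pair (2) give 6 π electrons. That satisfies 4n+2 with n=1, so ring A is aromatic (pyrazole).

1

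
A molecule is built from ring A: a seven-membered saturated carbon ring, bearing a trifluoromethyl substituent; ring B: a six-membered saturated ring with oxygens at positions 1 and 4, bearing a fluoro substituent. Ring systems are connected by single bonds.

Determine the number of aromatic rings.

0

Ring A has only sp³ atoms, so it is not fully conjugated — not aromatic (cycloheptane).
Ring B has only sp³ atoms, so it is not fully conjugated — not aromatic (1,4-dioxane).
No ring is aromatic. Total: 0.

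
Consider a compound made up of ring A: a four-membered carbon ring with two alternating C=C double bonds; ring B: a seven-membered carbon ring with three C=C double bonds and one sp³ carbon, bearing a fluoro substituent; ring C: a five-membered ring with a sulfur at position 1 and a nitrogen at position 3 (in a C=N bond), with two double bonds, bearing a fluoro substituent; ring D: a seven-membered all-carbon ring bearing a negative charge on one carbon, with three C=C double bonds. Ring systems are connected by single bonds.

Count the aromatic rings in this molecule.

Ring A has only sp² ring atoms; a planar conformation would have a fully conjugated π system of 4 electrons. But 4 = 4(1), which is 4n not 4n+2, so ring A is not aromatic (cyclobutadiene) — cyclobutadiene is antiaromatic and distorts to a rectangle.
Ring B has one sp³ carbon, so it is not fully conjugated — not aromatic (cycloheptatriene).
Ring C has a continuous p-orbital overlap around the ring; 2 ring double bonds (4 π electrons) plus a heteroatom lone pair (2) give 6 π electrons. Since 6 = 4n+2 (n=1), ring C is aromatic (thiazole).
Ring D has only sp² ring atoms; a planar conformation would have a fully conjugated π system of 8 electrons. But 8 = 4(2), which is 4n not 4n+2, so ring D is not aromatic (cycloheptatrienyl anion).
Aromatic: C. Total: 1.

1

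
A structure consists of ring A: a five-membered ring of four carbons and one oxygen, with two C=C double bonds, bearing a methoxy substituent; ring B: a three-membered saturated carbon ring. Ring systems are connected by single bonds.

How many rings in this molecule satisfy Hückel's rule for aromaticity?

Ring A has a continuous p-orbital overlap around the ring; 2 ring double bonds (4 π electrons) plus a heteroatom lone pair (2) give 6 π electrons. That satisfies 4n+2 with n=1, so ring A is aromatic (furan).
Ring B has only sp³ atoms, so it is not fully conjugated — not aromatic (cyclopropane).
Aromatic: A. Total: 1.

1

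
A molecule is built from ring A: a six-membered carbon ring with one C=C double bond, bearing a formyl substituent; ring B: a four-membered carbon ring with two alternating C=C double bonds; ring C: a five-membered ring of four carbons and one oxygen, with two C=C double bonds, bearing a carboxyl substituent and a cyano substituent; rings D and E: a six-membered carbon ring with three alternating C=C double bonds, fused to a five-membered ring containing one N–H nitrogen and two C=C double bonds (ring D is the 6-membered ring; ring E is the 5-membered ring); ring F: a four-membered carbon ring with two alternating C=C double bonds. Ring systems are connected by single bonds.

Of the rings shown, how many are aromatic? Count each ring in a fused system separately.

3

Ring A has four sp³ carbons, so it is not fully conjugated — not aromatic (cyclohexene).
Ring B has only sp² ring atoms; a planar conformation would have a fully conjugated π system of 4 electrons. But 4 = 4(1), which is 4n not 4n+2, so ring B is not aromatic (cyclobutadiene) — cyclobutadiene is antiaromatic and distorts to a rectangle.
Ring C has a continuous p-orbital overlap around the ring; 2 ring double bonds (4 π electrons) plus a heteroatom lone pair (2) give 6 π electrons. 6 = 4(1)+2, so ring C is aromatic (furan).
Rings D and E form a fused bicyclic system (with one N–H) with 9 sp² atoms and 10 π electrons from ring double bonds plus a heteroatom lone pair. 10 = 4(2)+2, so the system is aromatic and both rings count as aromatic (indole).
Ring F has only sp² ring atoms; a planar conformation would have a fully conjugated π system of 4 electrons. But 4 = 4(1), which is 4n not 4n+2, so ring F is not aromatic (cyclobutadiene) — cyclobutadiene is antiaromatic and distorts to a rectangle.
Aromatic: C, D, E. Total: 3.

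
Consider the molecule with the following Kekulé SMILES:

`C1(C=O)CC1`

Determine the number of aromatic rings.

The SMILES encodes a three-membered saturated carbon ring.
The 3-membered ring has only sp³ atoms, so it is not fully conjugated — not aromatic (cyclopropane).

0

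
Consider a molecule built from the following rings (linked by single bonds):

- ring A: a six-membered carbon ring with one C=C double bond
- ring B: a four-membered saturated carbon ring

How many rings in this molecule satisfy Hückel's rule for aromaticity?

Ring A has four sp³ carbons, so it is not fully conjugated — not aromatic (cyclohexene).
Ring B has only sp³ atoms, so it is not fully conjugated — not aromatic (cyclobutane).
No ring is aromatic. Total: 0.

0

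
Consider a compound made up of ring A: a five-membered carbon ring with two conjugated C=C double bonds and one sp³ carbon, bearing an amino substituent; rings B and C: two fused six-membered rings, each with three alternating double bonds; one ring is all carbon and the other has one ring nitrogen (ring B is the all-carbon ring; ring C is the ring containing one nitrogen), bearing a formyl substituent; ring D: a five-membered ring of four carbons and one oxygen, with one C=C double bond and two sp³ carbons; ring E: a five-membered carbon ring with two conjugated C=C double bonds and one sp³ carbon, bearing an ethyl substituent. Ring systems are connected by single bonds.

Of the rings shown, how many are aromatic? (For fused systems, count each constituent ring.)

2

Ring A has one sp³ carbon, so it is not fully conjugated — not aromatic (cyclopentadiene).
Rings B and C form a fused bicyclic system (with one nitrogen) with 10 sp² atoms and 10 π electrons from ring double bonds. 10 = 4(2)+2, so the system is aromatic and both rings count as aromatic (quinoline).
Ring D has two sp³ carbons, so it is not fully conjugated — not aromatic (2,3-dihydrofuran).
Ring E has one sp³ carbon, so it is not fully conjugated — not aromatic (cyclopentadiene).
Aromatic: B, C. Total: 2.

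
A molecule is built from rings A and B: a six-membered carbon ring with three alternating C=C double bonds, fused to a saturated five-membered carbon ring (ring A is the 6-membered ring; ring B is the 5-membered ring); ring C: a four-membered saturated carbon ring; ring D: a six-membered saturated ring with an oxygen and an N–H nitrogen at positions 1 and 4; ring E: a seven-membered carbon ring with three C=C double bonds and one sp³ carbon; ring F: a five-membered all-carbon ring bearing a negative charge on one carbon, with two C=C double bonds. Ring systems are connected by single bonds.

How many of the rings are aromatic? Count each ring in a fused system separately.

Ring A has a continuous p-orbital overlap around the ring; 3 ring double bonds give 6 π electrons. 6 = 4(1)+2, so ring A is aromatic (benzene ring).
Ring B has three sp³ carbons, so it is not fully conjugated — not aromatic (cyclopentane ring).
Ring C has only sp³ atoms, so it is not fully conjugated — not aromatic (cyclobutane).
Ring D has only sp³ atoms, so it is not fully conjugated — not aromatic (morpholine).
Ring E has one sp³ carbon, so it is not fully conjugated — not aromatic (cycloheptatriene).
Ring F has a continuous p-orbital overlap around the ring; 2 ring double bonds (4 π electrons) plus the carbanion lone pair (2) give 6 π electrons. Since 6 = 4n+2 (n=1), ring F is aromatic (cyclopentadienyl anion).
Aromatic: A, F. Total: 2.

2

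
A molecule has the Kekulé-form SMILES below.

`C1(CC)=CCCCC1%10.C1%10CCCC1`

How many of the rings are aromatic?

The SMILES encodes a six-membered carbon ring with one C=C double bond; a five-membered saturated carbon ring.
The 6-membered ring has four sp³ carbons, so it is not fully conjugated — not aromatic (cyclohexene).
The 5-membered ring has only sp³ atoms, so it is not fully conjugated — not aromatic (cyclopentane).
None of the rings are aromatic. Total: 0.

0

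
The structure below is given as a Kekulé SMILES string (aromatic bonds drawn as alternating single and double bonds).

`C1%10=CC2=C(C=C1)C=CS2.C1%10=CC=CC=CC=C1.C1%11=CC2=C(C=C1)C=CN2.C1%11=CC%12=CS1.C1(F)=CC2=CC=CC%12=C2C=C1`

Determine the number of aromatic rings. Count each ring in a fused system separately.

7

The SMILES encodes a six-membered carbon ring with three alternating C=C double bonds, fused to a five-membered ring containing one sulfur and two C=C double bonds; an eight-membered carbon ring with four alternating C=C double bonds; a six-membered carbon ring with three alternating C=C double bonds, fused to a five-membered ring containing one N–H nitrogen and two C=C double bonds; a five-membered ring of four carbons and one sulfur, with two C=C double bonds; two fused six-membered carbon rings, each with three alternating C=C double bonds.
The fused 6/5-membered bicyclic (with one sulfur) is a single π system with 9 sp² atoms and 10 π electrons from ring double bonds plus a heteroatom lone pair. 10 = 4(2)+2, so the system is aromatic and both rings count as aromatic (benzothiophene).
The 8-membered ring has only sp² ring atoms; a planar conformation would have a fully conjugated π system of 8 electrons. But 8 = 4(2), which is 4n not 4n+2, so it is not aromatic (cyclooctatetraene) — cyclooctatetraene distorts into a non-planar tub to avoid antiaromaticity.
The fused 6/5-membered bicyclic (with one N–H) is a single π system with 9 sp² atoms and 10 π electrons from ring double bonds plus a heteroatom lone pair. 10 = 4(2)+2, so the system is aromatic and both rings count as aromatic (indole).
The 5-membered ring with one sulfur is planar and fully conjugated; 2 ring double bonds (4 π electrons) plus a heteroatom lone pair (2) give 6 π electrons. Since 6 = 4n+2 (n=1), it is aromatic (thiophene).
The fused 6/6-membered bicyclic is a single π system with 10 sp² atoms and 10 π electrons from ring double bonds. 10 = 4(2)+2, so the system is aromatic and both rings count as aromatic (naphthalene).
7 of the 8 rings are aromatic. Total: 7.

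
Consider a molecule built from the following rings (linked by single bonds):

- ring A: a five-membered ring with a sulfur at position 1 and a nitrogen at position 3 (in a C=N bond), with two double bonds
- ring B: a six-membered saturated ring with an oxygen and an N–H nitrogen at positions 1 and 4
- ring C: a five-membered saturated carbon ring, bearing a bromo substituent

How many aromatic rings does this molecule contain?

Ring A is planar and fully conjugated; 2 ring double bonds (4 π electrons) plus a heteroatom lone pair (2) give 6 π electrons. Since 6 = 4n+2 (n=1), ring A is aromatic (thiazole).
Ring B has only sp³ atoms, so it is not fully conjugated — not aromatic (morpholine).
Ring C has only sp³ atoms, so it is not fully conjugated — not aromatic (cyclopentane).
Aromatic: A. Total: 1.

1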